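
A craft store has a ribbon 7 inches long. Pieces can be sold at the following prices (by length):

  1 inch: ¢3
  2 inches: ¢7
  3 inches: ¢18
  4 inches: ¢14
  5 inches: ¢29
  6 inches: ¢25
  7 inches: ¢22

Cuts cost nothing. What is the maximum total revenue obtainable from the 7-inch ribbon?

39

Build v[k] bottom-up: v[k] = max over allowed piece i of (p[i] + v[k−i]).
v[1] = 3
v[2] = max(3+3, 7+0) = 7
v[3] = max(3+7, 7+3, 18+0) = 18
v[4] = max(3+18, 7+7, 18+3, 14+0) = 21
v[5] = max(3+21, 7+18, 18+7, 14+3, 29+0) = 29
v[6] = max(3+29, 7+21, 18+18, 14+7, 29+3, 25+0) = 36
v[7] = max(3+36, 7+29, 18+21, …, 25+3, 22+0) = 39
One optimal cutting: 3 + 3 + 1 → ¢18 + ¢18 + ¢3 = ¢39.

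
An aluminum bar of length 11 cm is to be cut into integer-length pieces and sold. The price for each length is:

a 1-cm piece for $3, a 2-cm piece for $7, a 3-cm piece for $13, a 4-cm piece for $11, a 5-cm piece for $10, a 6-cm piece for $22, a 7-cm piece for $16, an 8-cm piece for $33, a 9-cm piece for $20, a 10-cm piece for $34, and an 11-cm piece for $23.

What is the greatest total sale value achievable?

Build v[k] bottom-up: v[k] = max over allowed piece i of (p[i] + v[k−i]).
v[1] = 3
v[2] = 7
v[3] = 13
v[4] = 16  (first piece 1, then v[3]=13)
v[5] = 20  (first piece 2, then v[3]=13)
v[6] = 26  (first piece 3, then v[3]=13)
v[7] = 29  (first piece 1, then v[6]=26)
v[8] = 33  (first piece 2, then v[6]=26)
v[9] = 39  (first piece 3, then v[6]=26)
v[10] = 42  (first piece 1, then v[9]=39)
v[11] = 46  (first piece 2, then v[9]=39)
One optimal cutting: 3 + 3 + 3 + 2 → $13 + $13 + $13 + $7 = $46.

46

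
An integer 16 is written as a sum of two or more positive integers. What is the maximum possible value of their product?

Fill f[k] for k=2..16: at each k try every first piece i and multiply by the better of (k−i) uncut or f[k−i].
Small cases: f[2]=1, f[3]=2, f[4]=4, f[5]=6, f[6]=9, f[7]=12, f[8]=18, f[9]=27, f[10]=36.
f[11] = 2×max(9,27) = 2×27 = 54
f[12] = 3×max(9,27) = 3×27 = 81
f[13] = 2×max(11,54) = 2×54 = 108
f[14] = 2×max(12,81) = 2×81 = 162
f[15] = 3×max(12,81) = 3×81 = 243
f[16] = 2×max(14,162) = 2×162 = 324
One optimal split: 3 + 3 + 3 + 3 + 2 + 2; product 3×3×3×3×2×2 = 324.

324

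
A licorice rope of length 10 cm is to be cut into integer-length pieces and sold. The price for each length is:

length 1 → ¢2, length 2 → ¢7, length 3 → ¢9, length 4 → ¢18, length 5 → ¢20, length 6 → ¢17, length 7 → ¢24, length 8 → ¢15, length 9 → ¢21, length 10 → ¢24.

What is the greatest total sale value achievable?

Consider every possible first cut. v[k] is the best of p[i]+v[k−i] over all sellable i≤k.
v[1] = 2
v[2] = max(2+2, 7+0) = 7
v[3] = max(2+7, 7+2, 9+0) = 9
v[4] = max(2+9, 7+7, 9+2, 18+0) = 18
v[5] = max(2+18, 7+9, 9+7, 18+2, 20+0) = 20
v[6] = max(2+20, 7+18, 9+9, 18+7, 20+2, 17+0) = 25
v[7] = max(2+25, 7+20, 9+18, …, 17+2, 24+0) = 27
v[8] = max(2+27, 7+25, 9+20, …, 24+2, 15+0) = 36
v[9] = max(2+36, 7+27, 9+25, …, 15+2, 21+0) = 38
v[10] = max(2+38, 7+36, 9+27, …, 21+2, 24+0) = 43
One optimal cutting: 4 + 4 + 2 → ¢18 + ¢18 + ¢7 = ¢43.

43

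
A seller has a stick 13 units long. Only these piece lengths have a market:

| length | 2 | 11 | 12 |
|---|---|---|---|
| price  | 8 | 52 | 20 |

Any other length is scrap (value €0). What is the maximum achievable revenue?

Consider every possible first cut. r[k] is the best of p[i]+r[k−i] over all sellable i≤k.
r[1] = 0
r[2] = 8
r[3] = 8
r[4] = 16  (first piece 2, then r[2]=8)
r[5] = 16
r[6] = 24  (first piece 2, then r[4]=16)
r[7] = 24
r[8] = 32  (first piece 2, then r[6]=24)
r[9] = 32
r[10] = 40  (first piece 2, then r[8]=32)
r[11] = max(8+32, 52+0) = 52
r[12] = max(8+40, 52+0, 20+0) = 52
r[13] = max(8+52, 52+8, 20+0) = 60
One optimal cutting: 11 + 2 → €60.

60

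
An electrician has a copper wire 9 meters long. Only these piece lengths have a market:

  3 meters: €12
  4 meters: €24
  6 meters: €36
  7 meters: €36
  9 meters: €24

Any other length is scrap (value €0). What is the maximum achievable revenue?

Let f[k] be the best obtainable value from length k. For each k, try every first piece i and keep the best of price[i] + f[k−i].
f[1] = 0
f[2] = 0
f[3] = 12
f[4] = 24
f[5] = 24
f[6] = 36
f[7] = 36
f[8] = 48  (first piece 4, then f[4]=24)
f[9] = 48
One optimal cutting: pieces 4 + 4 with 1 meter of scrap → €48.

48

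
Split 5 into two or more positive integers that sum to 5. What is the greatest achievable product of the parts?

6

Let g[k] be the best product for length k (with at least one cut). For each first piece i, the rest contributes max(k−i, g[k−i]).
g[2] = 1·max(1,0) = 1·1 = 1
g[3] = 1·max(2,1) = 1·2 = 2
g[4] = 2·max(2,1) = 2·2 = 4
g[5] = 2·max(3,2) = 2·3 = 6
One optimal split: 3 + 2; product 3·2 = 6.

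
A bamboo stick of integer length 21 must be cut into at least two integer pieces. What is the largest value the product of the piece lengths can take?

Let prod[k] be the best product for length k (with at least one cut). For each first piece i, the rest contributes max(k−i, prod[k−i]).
prod[2] = 1·max(1,0) = 1·1 = 1
prod[3] = max(1·2, 2·1) = 2
prod[4] = max(1·3, 2·2, 3·1) = 4
prod[5] = max(1·4, 2·3, 3·2, 4·1) = 6
prod[6] = max(1·6, 2·4, 3·3, 4·2, 5·1) = 9
prod[7] = max(1·9, 2·6, 3·4, 4·3, 5·2, 6·1) = 12
prod[8] = max(1·12, 2·9, 3·6, …, 6·2, 7·1) = 18
prod[9] = max(1·18, 2·12, 3·9, …, 7·2, 8·1) = 27
prod[10] = max(1·27, 2·18, 3·12, …, 8·2, 9·1) = 36
prod[11] = max(1·36, 2·27, 3·18, …, 9·2, 10·1) = 54
prod[12] = max(1·54, 2·36, 3·27, …, 10·2, 11·1) = 81
prod[13] = max(1·81, 2·54, 3·36, …, 11·2, 12·1) = 108
prod[14] = max(1·108, 2·81, 3·54, …, 12·2, 13·1) = 162
prod[15] = max(1·162, 2·108, 3·81, …, 13·2, 14·1) = 243
prod[16] = max(1·243, 2·162, 3·108, …, 14·2, 15·1) = 324
prod[17] = max(1·324, 2·243, 3·162, …, 15·2, 16·1) = 486
prod[18] = max(1·486, 2·324, 3·243, …, 16·2, 17·1) = 729
prod[19] = max(1·729, 2·486, 3·324, …, 17·2, 18·1) = 972
prod[20] = max(1·972, 2·729, 3·486, …, 18·2, 19·1) = 1458
prod[21] = max(1·1458, 2·972, 3·729, …, 19·2, 20·1) = 2187
One optimal split: 3 + 3 + 3 + 3 + 3 + 3 + 3; product 3·3·3·3·3·3·3 = 2187.

2187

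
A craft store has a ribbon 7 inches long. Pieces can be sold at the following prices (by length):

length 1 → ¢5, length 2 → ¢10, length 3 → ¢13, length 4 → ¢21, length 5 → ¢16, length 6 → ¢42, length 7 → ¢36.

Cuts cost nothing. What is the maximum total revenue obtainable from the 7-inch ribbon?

Let R[k] be the best obtainable value from length k. For each k, try every first piece i and keep the best of price[i] + R[k−i].
R[1] = 5
R[2] = max(5+5, 10+0) = 10
R[3] = max(5+10, 10+5, 13+0) = 15
R[4] = max(5+15, 10+10, 13+5, 21+0) = 21
R[5] = max(5+21, 10+15, 13+10, 21+5, 16+0) = 26
R[6] = max(5+26, 10+21, 13+15, 21+10, 16+5, 42+0) = 42
R[7] = max(5+42, 10+26, 13+21, …, 42+5, 36+0) = 47
One optimal cutting: 6 + 1 → ¢42 + ¢5 = ¢47.

47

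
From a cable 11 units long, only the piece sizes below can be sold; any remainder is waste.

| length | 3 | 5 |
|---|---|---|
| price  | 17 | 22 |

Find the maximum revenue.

56

Let f[k] be the best obtainable value from length k. For each k, try every first piece i and keep the best of price[i] + f[k−i].
f[1] = 0
f[2] = 0
f[3] = 17
f[4] = 17
f[5] = max(17+0, 22+0) = 22
f[6] = max(17+17, 22+0) = 34
f[7] = max(17+17, 22+0) = 34
f[8] = max(17+22, 22+17) = 39
f[9] = max(17+34, 22+17) = 51
f[10] = max(17+34, 22+22) = 51
f[11] = max(17+39, 22+34) = 56
One optimal cutting: 5 + 3 + 3 → €56.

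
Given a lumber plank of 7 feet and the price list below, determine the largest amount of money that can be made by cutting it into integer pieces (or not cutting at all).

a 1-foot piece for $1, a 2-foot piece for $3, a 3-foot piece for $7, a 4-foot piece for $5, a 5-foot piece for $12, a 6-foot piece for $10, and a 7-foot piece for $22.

Consider every possible first cut. v[k] is the best of p[i]+v[k−i] over all sellable i≤k.
v[1] = 1
v[2] = max(1+1, 3+0) = 3
v[3] = max(1+3, 3+1, 7+0) = 7
v[4] = max(1+7, 3+3, 7+1, 5+0) = 8
v[5] = max(1+8, 3+7, 7+3, 5+1, 12+0) = 12
v[6] = max(1+12, 3+8, 7+7, 5+3, 12+1, 10+0) = 14
v[7] = max(1+14, 3+12, 7+8, …, 10+1, 22+0) = 22
Best is to sell the whole 7-foot piece uncut for $22.

22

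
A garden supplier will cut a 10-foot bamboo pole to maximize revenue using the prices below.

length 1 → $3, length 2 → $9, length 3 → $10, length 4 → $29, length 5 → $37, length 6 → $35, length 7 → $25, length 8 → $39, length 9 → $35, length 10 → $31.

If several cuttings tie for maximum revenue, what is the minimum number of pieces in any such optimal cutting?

2

Let r[k] be the best obtainable value from length k. For each k, try every first piece i and keep the best of price[i] + r[k−i].
r[1] = 3
r[2] = max(3+3, 9+0) = 9
r[3] = max(3+9, 9+3, 10+0) = 12
r[4] = max(3+12, 9+9, 10+3, 29+0) = 29
r[5] = max(3+29, 9+12, 10+9, 29+3, 37+0) = 37
r[6] = max(3+37, 9+29, 10+12, 29+9, 37+3, 35+0) = 40
r[7] = max(3+40, 9+37, 10+29, …, 35+3, 25+0) = 46
r[8] = max(3+46, 9+40, 10+37, …, 25+3, 39+0) = 58
r[9] = max(3+58, 9+46, 10+40, …, 39+3, 35+0) = 66
r[10] = max(3+66, 9+58, 10+46, …, 35+3, 31+0) = 74
Maximum revenue is $74.
Now minimize piece count subject to staying optimal: for each k, pieces[k] = 1 + min over i with p[i]+r[k−i]=r[k] of pieces[k−i].
pieces[7] = 2
pieces[8] = 2
pieces[9] = 2
pieces[10] = 2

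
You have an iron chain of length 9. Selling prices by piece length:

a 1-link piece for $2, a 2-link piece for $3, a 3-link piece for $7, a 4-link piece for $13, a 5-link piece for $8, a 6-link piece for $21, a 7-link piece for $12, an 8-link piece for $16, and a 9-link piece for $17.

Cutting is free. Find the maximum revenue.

Consider every possible first cut. R[k] is the best of p[i]+R[k−i] over all sellable i≤k.
R[1] = 2
R[2] = max(2+2, 3+0) = 4
R[3] = max(2+4, 3+2, 7+0) = 7
R[4] = max(2+7, 3+4, 7+2, 13+0) = 13
R[5] = max(2+13, 3+7, 7+4, 13+2, 8+0) = 15
R[6] = max(2+15, 3+13, 7+7, 13+4, 8+2, 21+0) = 21
R[7] = max(2+21, 3+15, 7+13, …, 21+2, 12+0) = 23
R[8] = max(2+23, 3+21, 7+15, …, 12+2, 16+0) = 26
R[9] = max(2+26, 3+23, 7+21, …, 16+2, 17+0) = 28
One optimal cutting: 4 + 4 + 1 → $13 + $13 + $2 = $28.

28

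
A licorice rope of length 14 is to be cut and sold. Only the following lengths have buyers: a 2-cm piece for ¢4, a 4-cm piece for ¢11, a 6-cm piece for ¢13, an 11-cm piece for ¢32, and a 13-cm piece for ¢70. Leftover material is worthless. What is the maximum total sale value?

Build best[k] bottom-up: best[k] = max over allowed piece i of (p[i] + best[k−i]).
best[1] = 0
best[2] = 4
best[3] = 4
best[4] = max(4+4, 11+0) = 11
best[5] = max(4+4, 11+0) = 11
best[6] = max(4+11, 11+4, 13+0) = 15
best[7] = max(4+11, 11+4, 13+0) = 15
best[8] = max(4+15, 11+11, 13+4) = 22
best[9] = max(4+15, 11+11, 13+4) = 22
best[10] = max(4+22, 11+15, 13+11) = 26
best[11] = max(4+22, 11+15, 13+11, 32+0) = 32
best[12] = max(4+26, 11+22, 13+15, 32+0) = 33
best[13] = max(4+32, 11+22, 13+15, 32+4, 70+0) = 70
best[14] = max(4+33, 11+26, 13+22, 32+4, 70+0) = 70
One optimal cutting: pieces 13 with 1 cm of scrap → ¢70.

70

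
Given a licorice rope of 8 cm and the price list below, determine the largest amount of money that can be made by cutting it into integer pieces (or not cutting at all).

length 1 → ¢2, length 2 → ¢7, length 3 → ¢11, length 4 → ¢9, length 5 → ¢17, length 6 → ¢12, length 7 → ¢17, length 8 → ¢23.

Consider every possible first cut. v[k] is the best of p[i]+v[k−i] over all sellable i≤k.
v[1] = 2
v[2] = 7
v[3] = 11
v[4] = 14  (first piece 2, then v[2]=7)
v[5] = 18  (first piece 2, then v[3]=11)
v[6] = 22  (first piece 3, then v[3]=11)
v[7] = 25  (first piece 2, then v[5]=18)
v[8] = 29  (first piece 2, then v[6]=22)
One optimal cutting: 3 + 3 + 2 → ¢11 + ¢11 + ¢7 = ¢29.

29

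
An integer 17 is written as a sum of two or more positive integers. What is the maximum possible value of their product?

Let g[k] be the best product for length k (with at least one cut). For each first piece i, the rest contributes max(k−i, g[k−i]).
g[2] = 1·max(1,0) = 1·1 = 1
g[3] = 1·max(2,1) = 1·2 = 2
g[4] = 2·max(2,1) = 2·2 = 4
g[5] = 2·max(3,2) = 2·3 = 6
g[6] = 3·max(3,2) = 3·3 = 9
g[7] = 2·max(5,6) = 2·6 = 12
g[8] = 2·max(6,9) = 2·9 = 18
g[9] = 3·max(6,9) = 3·9 = 27
g[10] = 2·max(8,18) = 2·18 = 36
g[11] = 2·max(9,27) = 2·27 = 54
g[12] = 3·max(9,27) = 3·27 = 81
g[13] = 2·max(11,54) = 2·54 = 108
g[14] = 2·max(12,81) = 2·81 = 162
g[15] = 3·max(12,81) = 3·81 = 243
g[16] = 2·max(14,162) = 2·162 = 324
g[17] = 2·max(15,243) = 2·243 = 486
One optimal split: 3 + 3 + 3 + 3 + 3 + 2; product 3·3·3·3·3·2 = 486.

486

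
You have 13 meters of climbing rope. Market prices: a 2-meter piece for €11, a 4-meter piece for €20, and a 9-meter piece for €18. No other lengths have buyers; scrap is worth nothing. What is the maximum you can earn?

66

Consider every possible first cut. best[k] is the best of p[i]+best[k−i] over all sellable i≤k.
best[1] = 0
best[2] = 11
best[3] = 11
best[4] = max(11+11, 20+0) = 22
best[5] = max(11+11, 20+0) = 22
best[6] = max(11+22, 20+11) = 33
best[7] = max(11+22, 20+11) = 33
best[8] = max(11+33, 20+22) = 44
best[9] = max(11+33, 20+22, 18+0) = 44
best[10] = max(11+44, 20+33, 18+0) = 55
best[11] = max(11+44, 20+33, 18+11) = 55
best[12] = max(11+55, 20+44, 18+11) = 66
best[13] = max(11+55, 20+44, 18+22) = 66
One optimal cutting: pieces 2 + 2 + 2 + 2 + 2 + 2 with 1 meter of scrap → €66.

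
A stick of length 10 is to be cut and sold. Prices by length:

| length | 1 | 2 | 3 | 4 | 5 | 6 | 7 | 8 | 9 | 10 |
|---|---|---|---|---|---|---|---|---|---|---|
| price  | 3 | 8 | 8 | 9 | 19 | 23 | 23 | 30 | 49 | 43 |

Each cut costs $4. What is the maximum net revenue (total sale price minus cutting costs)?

Consider every possible first cut. v[k] is the best of p[i]+v[k−i] over all sellable i≤k, charging 4 whenever i<k.
v[1] = 3
v[2] = max(3+3-4, 8+0) = 8
v[3] = max(3+8-4, 8+3-4, 8+0) = 8
v[4] = max(3+8-4, 8+8-4, 8+3-4, 9+0) = 12
v[5] = max(3+12-4, 8+8-4, 8+8-4, 9+3-4, 19+0) = 19
v[6] = max(3+19-4, 8+12-4, 8+8-4, 9+8-4, 19+3-4, 23+0) = 23
v[7] = max(3+23-4, 8+19-4, 8+12-4, …, 23+3-4, 23+0) = 23
v[8] = max(3+23-4, 8+23-4, 8+19-4, …, 23+3-4, 30+0) = 30
v[9] = max(3+30-4, 8+23-4, 8+23-4, …, 30+3-4, 49+0) = 49
v[10] = max(3+49-4, 8+30-4, 8+23-4, …, 49+3-4, 43+0) = 48
One optimal plan: pieces 9 + 1 (1 cut) → $52 − $4 = $48.

48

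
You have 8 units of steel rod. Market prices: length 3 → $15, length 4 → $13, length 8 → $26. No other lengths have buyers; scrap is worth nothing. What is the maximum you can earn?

30

Consider every possible first cut. f[k] is the best of p[i]+f[k−i] over all sellable i≤k.
f[1] = 0
f[2] = 0
f[3] = 15
f[4] = max(15+0, 13+0) = 15
f[5] = max(15+0, 13+0) = 15
f[6] = max(15+15, 13+0) = 30
f[7] = max(15+15, 13+15) = 30
f[8] = max(15+15, 13+15, 26+0) = 30
One optimal cutting: pieces 3 + 3 with 2 units of scrap → $30.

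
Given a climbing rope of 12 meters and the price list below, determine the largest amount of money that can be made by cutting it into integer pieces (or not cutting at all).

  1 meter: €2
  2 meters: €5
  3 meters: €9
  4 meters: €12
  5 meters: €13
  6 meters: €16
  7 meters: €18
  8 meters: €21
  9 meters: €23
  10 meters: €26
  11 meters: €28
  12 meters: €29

Consider every possible first cut. v[k] is the best of p[i]+v[k−i] over all sellable i≤k.
v[1] = 2
v[2] = max(2+2, 5+0) = 5
v[3] = max(2+5, 5+2, 9+0) = 9
v[4] = max(2+9, 5+5, 9+2, 12+0) = 12
v[5] = max(2+12, 5+9, 9+5, 12+2, 13+0) = 14
v[6] = max(2+14, 5+12, 9+9, 12+5, 13+2, 16+0) = 18
v[7] = max(2+18, 5+14, 9+12, …, 16+2, 18+0) = 21
v[8] = max(2+21, 5+18, 9+14, …, 18+2, 21+0) = 24
v[9] = max(2+24, 5+21, 9+18, …, 21+2, 23+0) = 27
v[10] = max(2+27, 5+24, 9+21, …, 23+2, 26+0) = 30
v[11] = max(2+30, 5+27, 9+24, …, 26+2, 28+0) = 33
v[12] = max(2+33, 5+30, 9+27, …, 28+2, 29+0) = 36
One optimal cutting: 3 + 3 + 3 + 3 → €9 + €9 + €9 + €9 = €36.

36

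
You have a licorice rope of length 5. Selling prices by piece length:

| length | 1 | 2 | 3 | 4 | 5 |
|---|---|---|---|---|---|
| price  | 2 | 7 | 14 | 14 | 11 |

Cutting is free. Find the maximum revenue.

21

Consider every possible first cut. v[k] is the best of p[i]+v[k−i] over all sellable i≤k.
v[1] = 2
v[2] = max(2+2, 7+0) = 7
v[3] = max(2+7, 7+2, 14+0) = 14
v[4] = max(2+14, 7+7, 14+2, 14+0) = 16
v[5] = max(2+16, 7+14, 14+7, 14+2, 11+0) = 21
One optimal cutting: 3 + 2 → ¢14 + ¢7 = ¢21.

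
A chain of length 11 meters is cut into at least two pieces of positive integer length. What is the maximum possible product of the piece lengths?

54

Define g[k] = max over 1≤i<k of i · max(k−i, g[k−i]); the inner max lets the remainder stay uncut if that's better.
Small cases: g[2]=1, g[3]=2, g[4]=4.
g[5] = max(1*4, 2*3, 3*2, 4*1) = 6
g[6] = max(1*6, 2*4, 3*3, 4*2, 5*1) = 9
g[7] = max(1*9, 2*6, 3*4, 4*3, 5*2, 6*1) = 12
g[8] = max(1*12, 2*9, 3*6, …, 6*2, 7*1) = 18
g[9] = max(1*18, 2*12, 3*9, …, 7*2, 8*1) = 27
g[10] = max(1*27, 2*18, 3*12, …, 8*2, 9*1) = 36
g[11] = max(1*36, 2*27, 3*18, …, 9*2, 10*1) = 54
One optimal split: 3 + 3 + 3 + 2; product 3*3*3*2 = 54.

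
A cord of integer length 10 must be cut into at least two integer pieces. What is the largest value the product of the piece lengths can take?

36

Define P[k] = max over 1≤i<k of i · max(k−i, P[k−i]); the inner max lets the remainder stay uncut if that's better.
P[2] = 1×max(1,0) = 1×1 = 1
P[3] = 1×max(2,1) = 1×2 = 2
P[4] = 2×max(2,1) = 2×2 = 4
P[5] = 2×max(3,2) = 2×3 = 6
P[6] = 3×max(3,2) = 3×3 = 9
P[7] = 2×max(5,6) = 2×6 = 12
P[8] = 2×max(6,9) = 2×9 = 18
P[9] = 3×max(6,9) = 3×9 = 27
P[10] = 2×max(8,18) = 2×18 = 36
One optimal split: 3 + 3 + 2 + 2; product 3×3×2×2 = 36.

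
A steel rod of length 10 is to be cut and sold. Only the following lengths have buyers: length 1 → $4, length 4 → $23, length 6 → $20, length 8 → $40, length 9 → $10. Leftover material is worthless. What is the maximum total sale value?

Build best[k] bottom-up: best[k] = max over allowed piece i of (p[i] + best[k−i]).
best[1] = 4
best[2] = 8  (first piece 1, then best[1]=4)
best[3] = 12  (first piece 1, then best[2]=8)
best[4] = max(4+12, 23+0) = 23
best[5] = max(4+23, 23+4) = 27
best[6] = max(4+27, 23+8, 20+0) = 31
best[7] = max(4+31, 23+12, 20+4) = 35
best[8] = max(4+35, 23+23, 20+8, 40+0) = 46
best[9] = max(4+46, 23+27, 20+12, 40+4, 10+0) = 50
best[10] = max(4+50, 23+31, 20+23, 40+8, 10+4) = 54
One optimal cutting: 4 + 4 + 1 + 1 → $54.

54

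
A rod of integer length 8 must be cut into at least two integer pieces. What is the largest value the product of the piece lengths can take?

Fill prod[k] for k=2..8: at each k try every first piece i and multiply by the better of (k−i) uncut or prod[k−i].
prod[2] = 1×max(1,0) = 1×1 = 1
prod[3] = 1×max(2,1) = 1×2 = 2
prod[4] = 2×max(2,1) = 2×2 = 4
prod[5] = 2×max(3,2) = 2×3 = 6
prod[6] = 3×max(3,2) = 3×3 = 9
prod[7] = 2×max(5,6) = 2×6 = 12
prod[8] = 2×max(6,9) = 2×9 = 18
One optimal split: 3 + 3 + 2; product 3×3×2 = 18.

18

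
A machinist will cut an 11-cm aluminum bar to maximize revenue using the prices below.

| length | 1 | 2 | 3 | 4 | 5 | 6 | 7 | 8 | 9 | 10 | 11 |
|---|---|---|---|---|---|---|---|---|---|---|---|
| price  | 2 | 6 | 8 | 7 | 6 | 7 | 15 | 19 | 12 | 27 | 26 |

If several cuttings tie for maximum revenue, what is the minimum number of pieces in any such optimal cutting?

Build r[k] bottom-up: r[k] = max over allowed piece i of (p[i] + r[k−i]).
r[1] = 2
r[2] = 6
r[3] = 8  (first piece 1, then r[2]=6)
r[4] = 12  (first piece 2, then r[2]=6)
r[5] = 14  (first piece 1, then r[4]=12)
r[6] = 18  (first piece 2, then r[4]=12)
r[7] = 20  (first piece 1, then r[6]=18)
r[8] = 24  (first piece 2, then r[6]=18)
r[9] = 26  (first piece 1, then r[8]=24)
r[10] = 30  (first piece 2, then r[8]=24)
r[11] = 32  (first piece 1, then r[10]=30)
Maximum revenue is $32.
Now minimize piece count subject to staying optimal: for each k, pieces[k] = 1 + min over i with p[i]+r[k−i]=r[k] of pieces[k−i].
pieces[8] = 4
pieces[9] = 4
pieces[10] = 5
pieces[11] = 5

5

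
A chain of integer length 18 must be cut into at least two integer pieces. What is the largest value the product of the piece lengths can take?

Fill P[k] for k=2..18: at each k try every first piece i and multiply by the better of (k−i) uncut or P[k−i].
P[2] = 1×max(1,0) = 1×1 = 1
P[3] = max(1×2, 2×1) = 2
P[4] = max(1×3, 2×2, 3×1) = 4
P[5] = max(1×4, 2×3, 3×2, 4×1) = 6
P[6] = max(1×6, 2×4, 3×3, 4×2, 5×1) = 9
P[7] = max(1×9, 2×6, 3×4, 4×3, 5×2, 6×1) = 12
P[8] = max(1×12, 2×9, 3×6, …, 6×2, 7×1) = 18
P[9] = max(1×18, 2×12, 3×9, …, 7×2, 8×1) = 27
P[10] = max(1×27, 2×18, 3×12, …, 8×2, 9×1) = 36
P[11] = max(1×36, 2×27, 3×18, …, 9×2, 10×1) = 54
P[12] = max(1×54, 2×36, 3×27, …, 10×2, 11×1) = 81
P[13] = max(1×81, 2×54, 3×36, …, 11×2, 12×1) = 108
P[14] = max(1×108, 2×81, 3×54, …, 12×2, 13×1) = 162
P[15] = max(1×162, 2×108, 3×81, …, 13×2, 14×1) = 243
P[16] = max(1×243, 2×162, 3×108, …, 14×2, 15×1) = 324
P[17] = max(1×324, 2×243, 3×162, …, 15×2, 16×1) = 486
P[18] = max(1×486, 2×324, 3×243, …, 16×2, 17×1) = 729
One optimal split: 3 + 3 + 3 + 3 + 3 + 3; product 3×3×3×3×3×3 = 729.

729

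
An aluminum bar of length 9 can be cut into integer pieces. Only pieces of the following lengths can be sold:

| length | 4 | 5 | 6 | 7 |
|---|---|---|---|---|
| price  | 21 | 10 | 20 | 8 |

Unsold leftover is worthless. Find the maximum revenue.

Build f[k] bottom-up: f[k] = max over allowed piece i of (p[i] + f[k−i]).
f[1] = 0
f[2] = 0
f[3] = 0
f[4] = 21
f[5] = 21
f[6] = 21
f[7] = 21
f[8] = 42  (first piece 4, then f[4]=21)
f[9] = 42
One optimal cutting: pieces 4 + 4 with 1 cm of scrap → $42.

42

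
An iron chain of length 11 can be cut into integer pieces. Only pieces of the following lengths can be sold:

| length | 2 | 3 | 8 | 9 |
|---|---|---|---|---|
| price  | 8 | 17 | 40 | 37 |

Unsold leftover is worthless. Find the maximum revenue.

59

Consider every possible first cut. f[k] is the best of p[i]+f[k−i] over all sellable i≤k.
f[1] = 0
f[2] = 8
f[3] = 17
f[4] = 17
f[5] = 25  (first piece 2, then f[3]=17)
f[6] = 34  (first piece 3, then f[3]=17)
f[7] = 34
f[8] = 42  (first piece 2, then f[6]=34)
f[9] = 51  (first piece 3, then f[6]=34)
f[10] = 51
f[11] = 59  (first piece 2, then f[9]=51)
One optimal cutting: 3 + 3 + 3 + 2 → $59.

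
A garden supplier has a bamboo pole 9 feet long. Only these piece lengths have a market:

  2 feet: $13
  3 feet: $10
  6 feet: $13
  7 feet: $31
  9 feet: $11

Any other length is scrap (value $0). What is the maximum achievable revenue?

52

Build f[k] bottom-up: f[k] = max over allowed piece i of (p[i] + f[k−i]).
f[1] = 0
f[2] = 13
f[3] = max(13+0, 10+0) = 13
f[4] = max(13+13, 10+0) = 26
f[5] = max(13+13, 10+13) = 26
f[6] = max(13+26, 10+13, 13+0) = 39
f[7] = max(13+26, 10+26, 13+0, 31+0) = 39
f[8] = max(13+39, 10+26, 13+13, 31+0) = 52
f[9] = max(13+39, 10+39, 13+13, 31+13, 11+0) = 52
One optimal cutting: pieces 2 + 2 + 2 + 2 with 1 foot of scrap → $52.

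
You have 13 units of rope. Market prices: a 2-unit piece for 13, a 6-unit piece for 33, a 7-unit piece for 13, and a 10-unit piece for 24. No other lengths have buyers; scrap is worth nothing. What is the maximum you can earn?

Consider every possible first cut. f[k] is the best of p[i]+f[k−i] over all sellable i≤k.
f[1] = 0
f[2] = 13
f[3] = 13
f[4] = 26  (first piece 2, then f[2]=13)
f[5] = 26
f[6] = 39  (first piece 2, then f[4]=26)
f[7] = 39
f[8] = 52  (first piece 2, then f[6]=39)
f[9] = 52
f[10] = 65  (first piece 2, then f[8]=52)
f[11] = 65
f[12] = 78  (first piece 2, then f[10]=65)
f[13] = 78
One optimal cutting: pieces 2 + 2 + 2 + 2 + 2 + 2 with 1 unit of scrap → 78.

78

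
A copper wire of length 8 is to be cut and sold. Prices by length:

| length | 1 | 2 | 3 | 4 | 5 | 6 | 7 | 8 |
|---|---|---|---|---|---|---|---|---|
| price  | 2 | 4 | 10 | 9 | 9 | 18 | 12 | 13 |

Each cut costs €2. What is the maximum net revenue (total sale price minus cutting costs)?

Consider every possible first cut. net[k] is the best of p[i]+net[k−i] over all sellable i≤k, charging 2 whenever i<k.
net[1] = 2
net[2] = 4
net[3] = 10
net[4] = 10  (first piece 1, then net[3]=10)
net[5] = 12  (first piece 2, then net[3]=10)
net[6] = 18  (first piece 3, then net[3]=10)
net[7] = 18  (first piece 1, then net[6]=18)
net[8] = 20  (first piece 2, then net[6]=18)
One optimal plan: pieces 3 + 3 + 2 (2 cuts) → €24 − €4 = €20.

20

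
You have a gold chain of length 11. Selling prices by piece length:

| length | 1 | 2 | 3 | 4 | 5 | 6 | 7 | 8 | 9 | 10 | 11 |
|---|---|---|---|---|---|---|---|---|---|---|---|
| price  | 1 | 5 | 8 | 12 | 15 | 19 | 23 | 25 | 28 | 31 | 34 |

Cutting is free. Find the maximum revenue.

Consider every possible first cut. r[k] is the best of p[i]+r[k−i] over all sellable i≤k.
r[1] = 1
r[2] = max(1+1, 5+0) = 5
r[3] = max(1+5, 5+1, 8+0) = 8
r[4] = max(1+8, 5+5, 8+1, 12+0) = 12
r[5] = max(1+12, 5+8, 8+5, 12+1, 15+0) = 15
r[6] = max(1+15, 5+12, 8+8, 12+5, 15+1, 19+0) = 19
r[7] = max(1+19, 5+15, 8+12, …, 19+1, 23+0) = 23
r[8] = max(1+23, 5+19, 8+15, …, 23+1, 25+0) = 25
r[9] = max(1+25, 5+23, 8+19, …, 25+1, 28+0) = 28
r[10] = max(1+28, 5+25, 8+23, …, 28+1, 31+0) = 31
r[11] = max(1+31, 5+28, 8+25, …, 31+1, 34+0) = 35
One optimal cutting: 7 + 4 → $23 + $12 = $35.

35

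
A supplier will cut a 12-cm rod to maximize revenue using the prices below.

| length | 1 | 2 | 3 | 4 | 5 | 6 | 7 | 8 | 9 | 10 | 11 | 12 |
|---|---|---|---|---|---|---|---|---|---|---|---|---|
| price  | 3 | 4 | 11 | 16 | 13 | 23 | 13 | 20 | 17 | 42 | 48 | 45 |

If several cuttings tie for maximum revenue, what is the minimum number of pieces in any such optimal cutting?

2

Consider every possible first cut. r[k] is the best of p[i]+r[k−i] over all sellable i≤k.
r[1] = 3
r[2] = max(3+3, 4+0) = 6
r[3] = max(3+6, 4+3, 11+0) = 11
r[4] = max(3+11, 4+6, 11+3, 16+0) = 16
r[5] = max(3+16, 4+11, 11+6, 16+3, 13+0) = 19
r[6] = max(3+19, 4+16, 11+11, 16+6, 13+3, 23+0) = 23
r[7] = max(3+23, 4+19, 11+16, …, 23+3, 13+0) = 27
r[8] = max(3+27, 4+23, 11+19, …, 13+3, 20+0) = 32
r[9] = max(3+32, 4+27, 11+23, …, 20+3, 17+0) = 35
r[10] = max(3+35, 4+32, 11+27, …, 17+3, 42+0) = 42
r[11] = max(3+42, 4+35, 11+32, …, 42+3, 48+0) = 48
r[12] = max(3+48, 4+42, 11+35, …, 48+3, 45+0) = 51
Maximum revenue is 51.
Now minimize piece count subject to staying optimal: for each k, pieces[k] = 1 + min over i with p[i]+r[k−i]=r[k] of pieces[k−i].
pieces[9] = 3
pieces[10] = 1
pieces[11] = 1
pieces[12] = 2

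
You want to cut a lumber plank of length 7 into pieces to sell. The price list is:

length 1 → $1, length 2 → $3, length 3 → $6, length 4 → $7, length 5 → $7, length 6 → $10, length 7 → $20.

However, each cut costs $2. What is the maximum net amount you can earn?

Build v[k] bottom-up: v[k] = max over allowed piece i of (p[i] + v[k−i]) − 2 per cut.
v[1] = 1
v[2] = 3
v[3] = 6
v[4] = 7
v[5] = 7  (first piece 2, then v[3]=6)
v[6] = 10  (first piece 3, then v[3]=6)
v[7] = 20
Best is to make no cuts and sell whole for $20.

20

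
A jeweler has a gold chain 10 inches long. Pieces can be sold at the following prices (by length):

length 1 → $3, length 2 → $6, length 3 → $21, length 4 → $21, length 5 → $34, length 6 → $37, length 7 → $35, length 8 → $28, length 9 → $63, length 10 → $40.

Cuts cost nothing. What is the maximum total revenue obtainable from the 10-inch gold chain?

Build best[k] bottom-up: best[k] = max over allowed piece i of (p[i] + best[k−i]).
best[1] = 3
best[2] = 6  (first piece 1, then best[1]=3)
best[3] = 21
best[4] = 24  (first piece 1, then best[3]=21)
best[5] = 34
best[6] = 42  (first piece 3, then best[3]=21)
best[7] = 45  (first piece 1, then best[6]=42)
best[8] = 55  (first piece 3, then best[5]=34)
best[9] = 63  (first piece 3, then best[6]=42)
best[10] = 68  (first piece 5, then best[5]=34)
One optimal cutting: 5 + 5 → $34 + $34 = $68.

68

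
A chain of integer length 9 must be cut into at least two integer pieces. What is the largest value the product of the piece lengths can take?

27

Define f[k] = max over 1≤i<k of i · max(k−i, f[k−i]); the inner max lets the remainder stay uncut if that's better.
Small cases: f[2]=1.
f[3] = 1*max(2,1) = 1*2 = 2
f[4] = 2*max(2,1) = 2*2 = 4
f[5] = 2*max(3,2) = 2*3 = 6
f[6] = 3*max(3,2) = 3*3 = 9
f[7] = 2*max(5,6) = 2*6 = 12
f[8] = 2*max(6,9) = 2*9 = 18
f[9] = 3*max(6,9) = 3*9 = 27
One optimal split: 3 + 3 + 3; product 3*3*3 = 27.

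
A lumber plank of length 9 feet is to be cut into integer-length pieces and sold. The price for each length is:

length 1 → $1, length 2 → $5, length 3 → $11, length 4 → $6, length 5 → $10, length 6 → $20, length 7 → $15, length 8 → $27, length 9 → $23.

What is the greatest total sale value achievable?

Consider every possible first cut. best[k] is the best of p[i]+best[k−i] over all sellable i≤k.
best[1] = 1
best[2] = max(1+1, 5+0) = 5
best[3] = max(1+5, 5+1, 11+0) = 11
best[4] = max(1+11, 5+5, 11+1, 6+0) = 12
best[5] = max(1+12, 5+11, 11+5, 6+1, 10+0) = 16
best[6] = max(1+16, 5+12, 11+11, 6+5, 10+1, 20+0) = 22
best[7] = max(1+22, 5+16, 11+12, …, 20+1, 15+0) = 23
best[8] = max(1+23, 5+22, 11+16, …, 15+1, 27+0) = 27
best[9] = max(1+27, 5+23, 11+22, …, 27+1, 23+0) = 33
One optimal cutting: 3 + 3 + 3 → $11 + $11 + $11 = $33.

33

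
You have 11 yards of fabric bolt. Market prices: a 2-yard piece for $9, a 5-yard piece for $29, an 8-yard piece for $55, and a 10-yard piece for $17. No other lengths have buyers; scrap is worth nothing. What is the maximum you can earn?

Let best[k] be the best obtainable value from length k. For each k, try every first piece i and keep the best of price[i] + best[k−i].
best[1] = 0
best[2] = 9
best[3] = 9
best[4] = 18  (first piece 2, then best[2]=9)
best[5] = 29
best[6] = 29
best[7] = 38  (first piece 2, then best[5]=29)
best[8] = 55
best[9] = 55
best[10] = 64  (first piece 2, then best[8]=55)
best[11] = 64
One optimal cutting: pieces 8 + 2 with 1 yard of scrap → $64.

64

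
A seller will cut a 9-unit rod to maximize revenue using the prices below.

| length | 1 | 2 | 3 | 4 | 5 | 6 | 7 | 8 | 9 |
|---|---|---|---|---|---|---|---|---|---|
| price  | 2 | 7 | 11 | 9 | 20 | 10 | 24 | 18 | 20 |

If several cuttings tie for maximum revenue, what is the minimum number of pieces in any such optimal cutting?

Let r[k] be the best obtainable value from length k. For each k, try every first piece i and keep the best of price[i] + r[k−i].
r[1] = 2
r[2] = 7
r[3] = 11
r[4] = 14  (first piece 2, then r[2]=7)
r[5] = 20
r[6] = 22  (first piece 1, then r[5]=20)
r[7] = 27  (first piece 2, then r[5]=20)
r[8] = 31  (first piece 3, then r[5]=20)
r[9] = 34  (first piece 2, then r[7]=27)
Maximum revenue is €34.
Now minimize piece count subject to staying optimal: for each k, pieces[k] = 1 + min over i with p[i]+r[k−i]=r[k] of pieces[k−i].
pieces[6] = 2
pieces[7] = 2
pieces[8] = 2
pieces[9] = 3

3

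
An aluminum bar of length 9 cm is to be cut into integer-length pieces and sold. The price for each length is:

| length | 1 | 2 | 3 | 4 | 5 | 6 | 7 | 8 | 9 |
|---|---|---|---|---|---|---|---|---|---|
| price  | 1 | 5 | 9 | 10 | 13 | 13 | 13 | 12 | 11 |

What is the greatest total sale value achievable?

Build r[k] bottom-up: r[k] = max over allowed piece i of (p[i] + r[k−i]).
r[1] = 1
r[2] = max(1+1, 5+0) = 5
r[3] = max(1+5, 5+1, 9+0) = 9
r[4] = max(1+9, 5+5, 9+1, 10+0) = 10
r[5] = max(1+10, 5+9, 9+5, 10+1, 13+0) = 14
r[6] = max(1+14, 5+10, 9+9, 10+5, 13+1, 13+0) = 18
r[7] = max(1+18, 5+14, 9+10, …, 13+1, 13+0) = 19
r[8] = max(1+19, 5+18, 9+14, …, 13+1, 12+0) = 23
r[9] = max(1+23, 5+19, 9+18, …, 12+1, 11+0) = 27
One optimal cutting: 3 + 3 + 3 → $9 + $9 + $9 = $27.

27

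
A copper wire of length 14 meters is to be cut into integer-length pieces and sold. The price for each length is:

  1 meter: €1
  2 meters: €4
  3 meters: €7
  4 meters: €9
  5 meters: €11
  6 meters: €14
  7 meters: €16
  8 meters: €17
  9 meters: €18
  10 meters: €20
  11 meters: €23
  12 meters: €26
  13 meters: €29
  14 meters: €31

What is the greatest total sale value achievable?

32

Consider every possible first cut. best[k] is the best of p[i]+best[k−i] over all sellable i≤k.
best[1] = 1
best[2] = max(1+1, 4+0) = 4
best[3] = max(1+4, 4+1, 7+0) = 7
best[4] = max(1+7, 4+4, 7+1, 9+0) = 9
best[5] = max(1+9, 4+7, 7+4, 9+1, 11+0) = 11
best[6] = max(1+11, 4+9, 7+7, 9+4, 11+1, 14+0) = 14
best[7] = max(1+14, 4+11, 7+9, …, 14+1, 16+0) = 16
best[8] = max(1+16, 4+14, 7+11, …, 16+1, 17+0) = 18
best[9] = max(1+18, 4+16, 7+14, …, 17+1, 18+0) = 21
best[10] = max(1+21, 4+18, 7+16, …, 18+1, 20+0) = 23
best[11] = max(1+23, 4+21, 7+18, …, 20+1, 23+0) = 25
best[12] = max(1+25, 4+23, 7+21, …, 23+1, 26+0) = 28
best[13] = max(1+28, 4+25, 7+23, …, 26+1, 29+0) = 30
best[14] = max(1+30, 4+28, 7+25, …, 29+1, 31+0) = 32
One optimal cutting: 3 + 3 + 3 + 3 + 2 → €7 + €7 + €7 + €7 + €4 = €32.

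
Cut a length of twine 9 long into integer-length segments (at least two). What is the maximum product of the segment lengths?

27

Let g[k] be the best product for length k (with at least one cut). For each first piece i, the rest contributes max(k−i, g[k−i]).
g[2] = 1·max(1,0) = 1·1 = 1
g[3] = max(1·2, 2·1) = 2
g[4] = max(1·3, 2·2, 3·1) = 4
g[5] = max(1·4, 2·3, 3·2, 4·1) = 6
g[6] = max(1·6, 2·4, 3·3, 4·2, 5·1) = 9
g[7] = max(1·9, 2·6, 3·4, 4·3, 5·2, 6·1) = 12
g[8] = max(1·12, 2·9, 3·6, …, 6·2, 7·1) = 18
g[9] = max(1·18, 2·12, 3·9, …, 7·2, 8·1) = 27
One optimal split: 3 + 3 + 3; product 3·3·3 = 27.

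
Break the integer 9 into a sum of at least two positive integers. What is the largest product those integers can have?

Define g[k] = max over 1≤i<k of i · max(k−i, g[k−i]); the inner max lets the remainder stay uncut if that's better.
Small cases: g[2]=1.
g[3] = 1*max(2,1) = 1*2 = 2
g[4] = 2*max(2,1) = 2*2 = 4
g[5] = 2*max(3,2) = 2*3 = 6
g[6] = 3*max(3,2) = 3*3 = 9
g[7] = 2*max(5,6) = 2*6 = 12
g[8] = 2*max(6,9) = 2*9 = 18
g[9] = 3*max(6,9) = 3*9 = 27
One optimal split: 3 + 3 + 3; product 3*3*3 = 27.

27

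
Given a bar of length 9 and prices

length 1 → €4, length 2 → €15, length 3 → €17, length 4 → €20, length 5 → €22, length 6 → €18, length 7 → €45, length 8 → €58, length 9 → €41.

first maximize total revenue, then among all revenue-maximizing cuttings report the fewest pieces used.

5

Build r[k] bottom-up: r[k] = max over allowed piece i of (p[i] + r[k−i]).
r[1] = 4
r[2] = 15
r[3] = 19  (first piece 1, then r[2]=15)
r[4] = 30  (first piece 2, then r[2]=15)
r[5] = 34  (first piece 1, then r[4]=30)
r[6] = 45  (first piece 2, then r[4]=30)
r[7] = 49  (first piece 1, then r[6]=45)
r[8] = 60  (first piece 2, then r[6]=45)
r[9] = 64  (first piece 1, then r[8]=60)
Maximum revenue is €64.
Now minimize piece count subject to staying optimal: for each k, pieces[k] = 1 + min over i with p[i]+r[k−i]=r[k] of pieces[k−i].
pieces[6] = 3
pieces[7] = 4
pieces[8] = 4
pieces[9] = 5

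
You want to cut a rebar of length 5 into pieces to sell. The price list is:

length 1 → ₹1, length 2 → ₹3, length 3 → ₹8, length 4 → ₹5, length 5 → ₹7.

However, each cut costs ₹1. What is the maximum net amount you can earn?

Consider every possible first cut. net[k] is the best of p[i]+net[k−i] over all sellable i≤k, charging 1 whenever i<k.
net[1] = 1
net[2] = max(1+1-1, 3+0) = 3
net[3] = max(1+3-1, 3+1-1, 8+0) = 8
net[4] = max(1+8-1, 3+3-1, 8+1-1, 5+0) = 8
net[5] = max(1+8-1, 3+8-1, 8+3-1, 5+1-1, 7+0) = 10
One optimal plan: pieces 3 + 2 (1 cut) → ₹11 − ₹1 = ₹10.

10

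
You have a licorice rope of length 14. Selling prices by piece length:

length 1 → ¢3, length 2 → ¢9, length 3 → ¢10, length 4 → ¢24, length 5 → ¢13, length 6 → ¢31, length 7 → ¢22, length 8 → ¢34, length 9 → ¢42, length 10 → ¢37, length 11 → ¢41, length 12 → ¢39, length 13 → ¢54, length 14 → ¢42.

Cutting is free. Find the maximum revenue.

81

Build R[k] bottom-up: R[k] = max over allowed piece i of (p[i] + R[k−i]).
R[1] = 3
R[2] = 9
R[3] = 12  (first piece 1, then R[2]=9)
R[4] = 24
R[5] = 27  (first piece 1, then R[4]=24)
R[6] = 33  (first piece 2, then R[4]=24)
R[7] = 36  (first piece 1, then R[6]=33)
R[8] = 48  (first piece 4, then R[4]=24)
R[9] = 51  (first piece 1, then R[8]=48)
R[10] = 57  (first piece 2, then R[8]=48)
R[11] = 60  (first piece 1, then R[10]=57)
R[12] = 72  (first piece 4, then R[8]=48)
R[13] = 75  (first piece 1, then R[12]=72)
R[14] = 81  (first piece 2, then R[12]=72)
One optimal cutting: 4 + 4 + 4 + 2 → ¢24 + ¢24 + ¢24 + ¢9 = ¢81.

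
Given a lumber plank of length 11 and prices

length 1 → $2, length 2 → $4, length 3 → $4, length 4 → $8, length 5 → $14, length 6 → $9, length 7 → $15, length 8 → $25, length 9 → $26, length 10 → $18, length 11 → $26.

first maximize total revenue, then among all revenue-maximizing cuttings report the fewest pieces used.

Build r[k] bottom-up: r[k] = max over allowed piece i of (p[i] + r[k−i]).
r[1] = 2
r[2] = 4  (first piece 1, then r[1]=2)
r[3] = 6  (first piece 1, then r[2]=4)
r[4] = 8  (first piece 1, then r[3]=6)
r[5] = 14
r[6] = 16  (first piece 1, then r[5]=14)
r[7] = 18  (first piece 1, then r[6]=16)
r[8] = 25
r[9] = 27  (first piece 1, then r[8]=25)
r[10] = 29  (first piece 1, then r[9]=27)
r[11] = 31  (first piece 1, then r[10]=29)
Maximum revenue is $31.
Now minimize piece count subject to staying optimal: for each k, pieces[k] = 1 + min over i with p[i]+r[k−i]=r[k] of pieces[k−i].
pieces[8] = 1
pieces[9] = 2
pieces[10] = 2
pieces[11] = 3

3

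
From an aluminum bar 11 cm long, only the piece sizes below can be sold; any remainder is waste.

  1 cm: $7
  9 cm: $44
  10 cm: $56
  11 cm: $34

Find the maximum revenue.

77

Consider every possible first cut. f[k] is the best of p[i]+f[k−i] over all sellable i≤k.
f[1] = 7
f[2] = 14  (first piece 1, then f[1]=7)
f[3] = 21  (first piece 1, then f[2]=14)
f[4] = 28  (first piece 1, then f[3]=21)
f[5] = 35  (first piece 1, then f[4]=28)
f[6] = 42  (first piece 1, then f[5]=35)
f[7] = 49  (first piece 1, then f[6]=42)
f[8] = 56  (first piece 1, then f[7]=49)
f[9] = max(7+56, 44+0) = 63
f[10] = max(7+63, 44+7, 56+0) = 70
f[11] = max(7+70, 44+14, 56+7, 34+0) = 77
One optimal cutting: 1 + 1 + 1 + 1 + 1 + 1 + 1 + 1 + 1 + 1 + 1 → $77.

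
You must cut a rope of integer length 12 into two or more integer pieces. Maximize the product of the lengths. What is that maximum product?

Define g[k] = max over 1≤i<k of i · max(k−i, g[k−i]); the inner max lets the remainder stay uncut if that's better.
g[2] = 1×max(1,0) = 1×1 = 1
g[3] = max(1×2, 2×1) = 2
g[4] = max(1×3, 2×2, 3×1) = 4
g[5] = max(1×4, 2×3, 3×2, 4×1) = 6
g[6] = max(1×6, 2×4, 3×3, 4×2, 5×1) = 9
g[7] = max(1×9, 2×6, 3×4, 4×3, 5×2, 6×1) = 12
g[8] = max(1×12, 2×9, 3×6, …, 6×2, 7×1) = 18
g[9] = max(1×18, 2×12, 3×9, …, 7×2, 8×1) = 27
g[10] = max(1×27, 2×18, 3×12, …, 8×2, 9×1) = 36
g[11] = max(1×36, 2×27, 3×18, …, 9×2, 10×1) = 54
g[12] = max(1×54, 2×36, 3×27, …, 10×2, 11×1) = 81
One optimal split: 3 + 3 + 3 + 3; product 3×3×3×3 = 81.

81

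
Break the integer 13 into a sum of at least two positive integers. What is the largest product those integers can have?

Let f[k] be the best product for length k (with at least one cut). For each first piece i, the rest contributes max(k−i, f[k−i]).
f[2] = 1×max(1,0) = 1×1 = 1
f[3] = max(1×2, 2×1) = 2
f[4] = max(1×3, 2×2, 3×1) = 4
f[5] = max(1×4, 2×3, 3×2, 4×1) = 6
f[6] = max(1×6, 2×4, 3×3, 4×2, 5×1) = 9
f[7] = max(1×9, 2×6, 3×4, 4×3, 5×2, 6×1) = 12
f[8] = max(1×12, 2×9, 3×6, …, 6×2, 7×1) = 18
f[9] = max(1×18, 2×12, 3×9, …, 7×2, 8×1) = 27
f[10] = max(1×27, 2×18, 3×12, …, 8×2, 9×1) = 36
f[11] = max(1×36, 2×27, 3×18, …, 9×2, 10×1) = 54
f[12] = max(1×54, 2×36, 3×27, …, 10×2, 11×1) = 81
f[13] = max(1×81, 2×54, 3×36, …, 11×2, 12×1) = 108
One optimal split: 3 + 3 + 3 + 2 + 2; product 3×3×3×2×2 = 108.

108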